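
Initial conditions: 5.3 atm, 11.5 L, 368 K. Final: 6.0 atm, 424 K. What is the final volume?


P1V1/T1 = P2V2/T2
V2 = P1V1T2/(T1P2)
= 5.3×11.5×424/(368×6.0)
= 11.704 L

11.704 L


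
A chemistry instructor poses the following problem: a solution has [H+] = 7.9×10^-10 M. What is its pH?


pH = -log10([H+]) = -log10(7.9×10^-10)
= 10 - log10(7.9)
= 10 - 0.9
= 9.1

9.1


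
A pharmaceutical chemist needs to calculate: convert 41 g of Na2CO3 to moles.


M(Na2CO3) = 105.99 g/mol
n = mass/M = 41/105.99 = 0.3868 mol

0.3868 mol


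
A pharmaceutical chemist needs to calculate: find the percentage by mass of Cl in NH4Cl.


M(NH4Cl) = 1×14.01 + 4×1.008 + 1×35.45 = 53.492 g/mol
Mass of Cl = 1 × 35.45 = 35.45 g/mol
% Cl = 35.45/53.492 × 100 = 66.27%

66.27%


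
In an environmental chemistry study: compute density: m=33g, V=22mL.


ρ = mass/volume
= 33/22
= 1.5 g/mL

1.5 g/mL


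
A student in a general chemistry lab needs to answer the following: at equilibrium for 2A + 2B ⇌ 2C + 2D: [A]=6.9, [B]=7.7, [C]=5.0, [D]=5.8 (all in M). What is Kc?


Kc = [C]^2[D]^2/([A]^2[B]^2)
= (5.0^2 × 5.8^2)/(6.9^2 × 7.7^2)
= 841/2822.7969
= 0.2979

0.2979


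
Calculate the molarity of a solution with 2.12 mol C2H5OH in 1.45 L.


M = n/V = 2.12/1.45 = 1.462 mol/L

1.462 M


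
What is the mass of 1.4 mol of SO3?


M(SO3) = 80.07 g/mol
mass = n × M = 1.4 × 80.07 = 112.10 g

112.10 g


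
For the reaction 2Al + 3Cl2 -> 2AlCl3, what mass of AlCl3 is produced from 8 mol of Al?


Mole ratio AlCl3:Al = 2:2
n(AlCl3) = 8 × 2/2 = 8.000 mol
mass = 8.000 × 133.33 = 1066.64 g

1066.64 g


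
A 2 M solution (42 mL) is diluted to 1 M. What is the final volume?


C1V1 = C2V2
2 × 42 = 1 × V2
V2 = 84/1 = 84.0 mL

84.0 mL


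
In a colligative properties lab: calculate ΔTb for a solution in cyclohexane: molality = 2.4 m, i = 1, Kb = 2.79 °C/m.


ΔTb = Kb × m × i
= 2.79 × 2.4 × 1
= 6.696 °C

6.696 °C


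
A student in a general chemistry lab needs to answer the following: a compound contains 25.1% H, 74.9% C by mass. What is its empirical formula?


Assume 100 g sample. Moles of each element:
  H: 25.1/1.008 = 24.901 mol
  C: 74.9/12.01 = 6.236 mol
Divide by smallest (6.236):
  H: 24.901/6.236 = 3.99
  C: 6.236/6.236 = 1.0
Empirical formula: CH4

CH4


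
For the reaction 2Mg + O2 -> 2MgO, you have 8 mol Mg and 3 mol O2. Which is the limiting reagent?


Mole ratio available / coefficient:
  Mg: 8/2 = 4.000
  O2: 3/1 = 3.000
Smaller ratio is limiting.

O2


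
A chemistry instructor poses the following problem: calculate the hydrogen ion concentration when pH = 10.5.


[H+] = 10^(-pH) = 10^(-10.5)
= 3.16×10^-11 M

3.16×10^-11 M


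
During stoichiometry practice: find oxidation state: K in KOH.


Group 1 metal: +1
Oxidation number: +1

+1


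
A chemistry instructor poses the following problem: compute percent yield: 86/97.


% yield = actual/theoretical × 100
= 86/97 × 100
= 88.66%

88.66%


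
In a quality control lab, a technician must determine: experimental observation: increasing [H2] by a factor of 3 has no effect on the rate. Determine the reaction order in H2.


rate ∝ [H2]^n
rate ∝ [H2]^0
Order in H2: 0

0


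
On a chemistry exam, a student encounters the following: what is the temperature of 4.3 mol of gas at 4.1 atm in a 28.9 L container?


PV = nRT  (R = 0.08206 L·atm/(mol·K))
T = PV/(nR) = 4.1×28.9/(4.3×0.08206)
= 118.49/0.352858
= 335.80 K

335.80 K


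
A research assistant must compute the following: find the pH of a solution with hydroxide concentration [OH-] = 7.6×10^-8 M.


pOH = -log10([OH-]) = -log10(7.6×10^-8)
= 8 - log10(7.6) = 7.12
pH = 14 - pOH = 14 - 7.12 = 6.88

6.88


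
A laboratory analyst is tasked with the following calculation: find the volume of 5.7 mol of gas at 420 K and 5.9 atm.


PV = nRT  (R = 0.08206 L·atm/(mol·K))
V = nRT/P = 5.7×0.08206×420/5.9
= 33.297 L

33.297 L


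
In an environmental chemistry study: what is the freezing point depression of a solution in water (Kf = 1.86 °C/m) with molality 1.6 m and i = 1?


ΔTf = Kf × m × i
= 1.86 × 1.6 × 1
= 2.976 °C

2.976 °C


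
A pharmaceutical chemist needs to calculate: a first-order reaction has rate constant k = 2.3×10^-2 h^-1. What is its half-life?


t½ = ln2/k = 0.693147/(2.3×10^-2 h^-1)
= 30.14 h

30.14 h


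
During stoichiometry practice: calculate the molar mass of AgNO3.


M(AgNO3) = 1×107.87 + 1×14.01 + 3×16.0
= 107.87 + 14.01 + 48.0
= 169.88 g/mol

169.88 g/mol


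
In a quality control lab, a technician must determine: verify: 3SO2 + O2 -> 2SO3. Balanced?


Equation: 3SO2 + O2 -> 2SO3
Check atoms: O: 8≠6, S: 3≠2
Not balanced

No, not balanced


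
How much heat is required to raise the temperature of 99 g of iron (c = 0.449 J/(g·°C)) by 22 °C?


q = mcΔT = 99 × 0.449 × 22
= 977.92 J

977.92 J


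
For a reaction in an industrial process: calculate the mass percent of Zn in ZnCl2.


M(ZnCl2) = 1×65.38 + 2×35.45 = 136.28 g/mol
Mass of Zn = 1 × 65.38 = 65.38 g/mol
% Zn = 65.38/136.28 × 100 = 47.97%

47.97%


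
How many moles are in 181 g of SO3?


M(SO3) = 80.07 g/mol
n = mass/M = 181/80.07 = 2.2605 mol

2.2605 mol


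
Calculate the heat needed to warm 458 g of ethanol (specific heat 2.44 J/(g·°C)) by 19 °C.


q = mcΔT = 458 × 2.44 × 19
= 21232.88 J

21232.88 J


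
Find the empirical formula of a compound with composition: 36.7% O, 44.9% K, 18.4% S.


Assume 100 g sample. Moles of each element:
  O: 36.7/16.0 = 2.294 mol
  K: 44.9/39.1 = 1.148 mol
  S: 18.4/32.07 = 0.574 mol
Divide by smallest (0.574):
  O: 2.294/0.574 = 4.0
  K: 1.148/0.574 = 2.0
  S: 0.574/0.574 = 1.0
Empirical formula: K2SO4

K2SO4


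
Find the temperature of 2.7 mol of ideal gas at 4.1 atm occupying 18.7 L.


PV = nRT  (R = 0.08206 L·atm/(mol·K))
T = PV/(nR) = 4.1×18.7/(2.7×0.08206)
= 76.67/0.221562
= 346.04 K

346.04 K


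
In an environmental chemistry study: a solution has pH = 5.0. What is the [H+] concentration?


[H+] = 10^(-pH) = 10^(-5.0)
= 1.0×10^-5 M

1.0×10^-5 M


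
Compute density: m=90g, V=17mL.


ρ = mass/volume
= 90/17
= 5.294 g/mL

5.294 g/mL


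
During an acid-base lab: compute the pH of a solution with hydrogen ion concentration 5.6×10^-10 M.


pH = -log10([H+]) = -log10(5.6×10^-10)
= 10 - log10(5.6)
= 10 - 0.75
= 9.25

9.25


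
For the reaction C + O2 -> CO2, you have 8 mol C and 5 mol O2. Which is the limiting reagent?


Mole ratio available / coefficient:
  C: 8/1 = 8.000
  O2: 5/1 = 5.000
Smaller ratio is limiting.

O2


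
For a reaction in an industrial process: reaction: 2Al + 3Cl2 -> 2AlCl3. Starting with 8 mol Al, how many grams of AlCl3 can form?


Mole ratio AlCl3:Al = 2:2
n(AlCl3) = 8 × 2/2 = 8.000 mol
mass = 8.000 × 133.33 = 1066.64 g

1066.64 g


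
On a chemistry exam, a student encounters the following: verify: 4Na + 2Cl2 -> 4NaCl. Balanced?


Equation: 4Na + 2Cl2 -> 4NaCl
Check atoms: Cl: 4=4, Na: 4=4
Balanced

Yes, balanced


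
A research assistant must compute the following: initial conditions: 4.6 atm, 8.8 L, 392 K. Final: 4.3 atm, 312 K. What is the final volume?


P1V1/T1 = P2V2/T2
V2 = P1V1T2/(T1P2)
= 4.6×8.8×312/(392×4.3)
= 7.493 L

7.493 L


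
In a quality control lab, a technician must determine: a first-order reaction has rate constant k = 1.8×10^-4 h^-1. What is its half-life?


t½ = ln2/k = 0.693147/(1.8×10^-4 h^-1)
= 3851 h

3851 h


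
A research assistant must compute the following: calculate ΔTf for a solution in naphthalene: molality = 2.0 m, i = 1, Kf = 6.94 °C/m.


ΔTf = Kf × m × i
= 6.94 × 2.0 × 1
= 13.88 °C

13.88 °C


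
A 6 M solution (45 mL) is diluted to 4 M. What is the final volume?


C1V1 = C2V2
6 × 45 = 4 × V2
V2 = 270/4 = 67.5 mL

67.5 mL


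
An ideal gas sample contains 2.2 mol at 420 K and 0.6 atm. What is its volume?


PV = nRT  (R = 0.08206 L·atm/(mol·K))
V = nRT/P = 2.2×0.08206×420/0.6
= 126.372 L

126.372 L


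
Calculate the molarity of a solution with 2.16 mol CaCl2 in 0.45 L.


M = n/V = 2.16/0.45 = 4.800 mol/L

4.800 M


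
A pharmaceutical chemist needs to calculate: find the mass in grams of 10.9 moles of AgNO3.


M(AgNO3) = 169.88 g/mol
mass = n × M = 10.9 × 169.88 = 1851.69 g

1851.69 g


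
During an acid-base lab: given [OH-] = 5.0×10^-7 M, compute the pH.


pOH = -log10([OH-]) = -log10(5.0×10^-7)
= 7 - log10(5.0) = 6.3
pH = 14 - pOH = 14 - 6.3 = 7.7

7.7


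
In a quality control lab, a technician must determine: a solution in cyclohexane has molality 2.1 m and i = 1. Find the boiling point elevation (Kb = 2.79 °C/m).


ΔTb = Kb × m × i
= 2.79 × 2.1 × 1
= 5.859 °C

5.859 °C


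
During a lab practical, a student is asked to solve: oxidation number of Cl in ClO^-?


x + (-2) = -1, so x = +1
Oxidation number: +1

+1


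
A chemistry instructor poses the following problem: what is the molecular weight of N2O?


M(N2O) = 2×14.01 + 1×16.0
= 28.02 + 16.0
= 44.02 g/mol

44.02 g/mol


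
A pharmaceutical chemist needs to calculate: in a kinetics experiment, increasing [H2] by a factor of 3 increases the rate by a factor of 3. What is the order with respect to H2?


rate ∝ [H2]^n
3^n = 3 → n = 1
Order in H2: 1

1


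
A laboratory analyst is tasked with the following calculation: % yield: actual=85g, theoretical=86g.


% yield = actual/theoretical × 100
= 85/86 × 100
= 98.84%

98.84%


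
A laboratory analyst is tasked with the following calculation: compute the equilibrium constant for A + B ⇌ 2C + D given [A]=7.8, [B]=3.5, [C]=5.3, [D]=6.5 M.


Kc = [C]^2[D]/([A][B])
= (5.3^2 × 6.5^1)/(7.8^1 × 3.5^1)
= 182.585/27.3
= 6.688

6.688


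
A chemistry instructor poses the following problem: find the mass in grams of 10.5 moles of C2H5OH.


M(C2H5OH) = 46.07 g/mol
mass = n × M = 10.5 × 46.07 = 483.74 g

483.74 g


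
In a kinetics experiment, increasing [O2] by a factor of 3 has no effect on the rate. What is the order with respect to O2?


rate ∝ [O2]^n
rate ∝ [O2]^0
Order in O2: 0

0


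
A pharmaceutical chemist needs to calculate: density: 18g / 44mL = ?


ρ = mass/volume
= 18/44
= 0.409 g/mL

0.409 g/mL


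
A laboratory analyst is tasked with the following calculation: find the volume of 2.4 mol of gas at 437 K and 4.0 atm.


PV = nRT  (R = 0.08206 L·atm/(mol·K))
V = nRT/P = 2.4×0.08206×437/4.0
= 21.516 L

21.516 L


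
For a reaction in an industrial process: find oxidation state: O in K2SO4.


O is usually -2
Oxidation number: -2

-2


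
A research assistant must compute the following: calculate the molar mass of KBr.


M(KBr) = 1×39.1 + 1×79.9
= 39.1 + 79.9
= 119.0 g/mol

119.0 g/mol


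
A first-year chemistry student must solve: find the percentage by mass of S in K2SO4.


M(K2SO4) = 2×39.1 + 1×32.07 + 4×16.0 = 174.27 g/mol
Mass of S = 1 × 32.07 = 32.07 g/mol
% S = 32.07/174.27 × 100 = 18.40%

18.40%


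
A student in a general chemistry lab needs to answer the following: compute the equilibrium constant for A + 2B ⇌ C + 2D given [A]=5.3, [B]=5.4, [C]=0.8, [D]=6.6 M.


Kc = [C][D]^2/([A][B]^2)
= (0.8^1 × 6.6^2)/(5.3^1 × 5.4^2)
= 34.848/154.548
= 0.2255

0.2255


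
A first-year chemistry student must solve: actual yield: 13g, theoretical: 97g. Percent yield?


% yield = actual/theoretical × 100
= 13/97 × 100
= 13.4%

13.4%


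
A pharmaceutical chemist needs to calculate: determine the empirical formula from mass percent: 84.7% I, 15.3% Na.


Assume 100 g sample. Moles of each element:
  I: 84.7/126.9 = 0.667 mol
  Na: 15.3/22.99 = 0.666 mol
Divide by smallest (0.666):
  I: 0.667/0.666 = 1.0
  Na: 0.666/0.666 = 1.0
Empirical formula: NaI

NaI


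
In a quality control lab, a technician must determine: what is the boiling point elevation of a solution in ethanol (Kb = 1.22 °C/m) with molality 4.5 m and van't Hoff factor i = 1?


ΔTb = Kb × m × i
= 1.22 × 4.5 × 1
= 5.49 °C

5.49 °C


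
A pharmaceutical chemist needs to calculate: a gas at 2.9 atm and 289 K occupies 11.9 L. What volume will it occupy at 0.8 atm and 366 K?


P1V1/T1 = P2V2/T2
V2 = P1V1T2/(T1P2)
= 2.9×11.9×366/(289×0.8)
= 54.631 L

54.631 L


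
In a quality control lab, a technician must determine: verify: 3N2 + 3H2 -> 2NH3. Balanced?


Equation: 3N2 + 3H2 -> 2NH3
Check atoms: H: 6=6, N: 6≠2
Not balanced

No, not balanced


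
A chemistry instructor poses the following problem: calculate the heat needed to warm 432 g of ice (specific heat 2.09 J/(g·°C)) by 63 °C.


q = mcΔT = 432 × 2.09 × 63
= 56881.44 J

56881.44 J


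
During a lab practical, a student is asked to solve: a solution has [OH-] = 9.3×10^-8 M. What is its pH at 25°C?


pOH = -log10([OH-]) = -log10(9.3×10^-8)
= 8 - log10(9.3) = 7.03
pH = 14 - pOH = 14 - 7.03 = 6.97

6.97


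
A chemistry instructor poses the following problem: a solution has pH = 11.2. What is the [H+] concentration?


[H+] = 10^(-pH) = 10^(-11.2)
= 6.31×10^-12 M

6.31×10^-12 M


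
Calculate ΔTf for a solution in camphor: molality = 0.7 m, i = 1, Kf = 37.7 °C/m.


ΔTf = Kf × m × i
= 37.7 × 0.7 × 1
= 26.39 °C

26.39 °C


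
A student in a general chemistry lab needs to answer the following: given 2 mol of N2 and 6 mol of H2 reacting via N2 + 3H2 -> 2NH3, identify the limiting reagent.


Mole ratio available / coefficient:
  N2: 2/1 = 2.000
  H2: 6/3 = 2.000
Smaller ratio is limiting.

neither (stoichiometric); N2 and H2 are fully consumed


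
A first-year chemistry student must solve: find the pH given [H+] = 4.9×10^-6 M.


pH = -log10([H+]) = -log10(4.9×10^-6)
= 6 - log10(4.9)
= 6 - 0.69
= 5.31

5.31


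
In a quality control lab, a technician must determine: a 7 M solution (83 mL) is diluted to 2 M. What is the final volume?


C1V1 = C2V2
7 × 83 = 2 × V2
V2 = 581/2 = 290.5 mL

290.5 mL


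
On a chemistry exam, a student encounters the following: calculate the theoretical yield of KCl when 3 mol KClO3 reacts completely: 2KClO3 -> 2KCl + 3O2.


Mole ratio KCl:KClO3 = 2:2
n(KCl) = 3 × 2/2 = 3.000 mol
mass = 3.000 × 74.55 = 223.65 g

223.65 g


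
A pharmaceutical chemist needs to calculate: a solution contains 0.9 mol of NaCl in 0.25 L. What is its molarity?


M = n/V = 0.9/0.25 = 3.600 mol/L

3.600 M


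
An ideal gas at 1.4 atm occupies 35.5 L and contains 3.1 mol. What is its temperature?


PV = nRT  (R = 0.08206 L·atm/(mol·K))
T = PV/(nR) = 1.4×35.5/(3.1×0.08206)
= 49.70/0.254386
= 195.37 K

195.37 K


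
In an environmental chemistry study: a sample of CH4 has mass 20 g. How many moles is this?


M(CH4) = 16.04 g/mol
n = mass/M = 20/16.04 = 1.2469 mol

1.2469 mol


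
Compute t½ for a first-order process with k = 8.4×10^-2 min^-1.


t½ = ln2/k = 0.693147/(8.4×10^-2 min^-1)
= 8.252 min

8.252 min


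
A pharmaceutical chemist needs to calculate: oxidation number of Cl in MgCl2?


halide: -1
Oxidation number: -1

-1


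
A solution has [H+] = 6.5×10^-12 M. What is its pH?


pH = -log10([H+]) = -log10(6.5×10^-12)
= 12 - log10(6.5)
= 12 - 0.81
= 11.19

11.19


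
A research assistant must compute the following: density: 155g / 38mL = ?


ρ = mass/volume
= 155/38
= 4.079 g/mL

4.079 g/mL


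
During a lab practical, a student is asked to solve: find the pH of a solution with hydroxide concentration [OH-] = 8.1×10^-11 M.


pOH = -log10([OH-]) = -log10(8.1×10^-11)
= 11 - log10(8.1) = 10.09
pH = 14 - pOH = 14 - 10.09 = 3.91

3.91


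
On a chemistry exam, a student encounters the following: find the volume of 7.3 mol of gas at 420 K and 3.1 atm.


PV = nRT  (R = 0.08206 L·atm/(mol·K))
V = nRT/P = 7.3×0.08206×420/3.1
= 81.16 L

81.16 L


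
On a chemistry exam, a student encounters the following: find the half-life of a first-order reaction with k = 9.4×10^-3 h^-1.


t½ = ln2/k = 0.693147/(9.4×10^-3 h^-1)
= 73.74 h

73.74 h


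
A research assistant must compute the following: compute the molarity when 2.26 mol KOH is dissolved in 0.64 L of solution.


M = n/V = 2.26/0.64 = 3.531 mol/L

3.531 M


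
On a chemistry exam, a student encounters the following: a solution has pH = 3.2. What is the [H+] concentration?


[H+] = 10^(-pH) = 10^(-3.2)
= 6.31×10^-4 M

6.31×10^-4 M


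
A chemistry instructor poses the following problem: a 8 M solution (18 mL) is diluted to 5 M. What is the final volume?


C1V1 = C2V2
8 × 18 = 5 × V2
V2 = 144/5 = 28.8 mL

28.8 mL


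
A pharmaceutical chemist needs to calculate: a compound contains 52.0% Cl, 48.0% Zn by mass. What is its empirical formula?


Assume 100 g sample. Moles of each element:
  Cl: 52.0/35.45 = 1.467 mol
  Zn: 48.0/65.38 = 0.734 mol
Divide by smallest (0.734):
  Cl: 1.467/0.734 = 2.0
  Zn: 0.734/0.734 = 1.0
Empirical formula: ZnCl2

ZnCl2


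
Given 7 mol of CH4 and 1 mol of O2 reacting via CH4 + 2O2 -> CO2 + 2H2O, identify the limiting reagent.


Mole ratio available / coefficient:
  CH4: 7/1 = 7.000
  O2: 1/2 = 0.500
Smaller ratio is limiting.

O2


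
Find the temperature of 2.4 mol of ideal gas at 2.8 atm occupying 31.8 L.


PV = nRT  (R = 0.08206 L·atm/(mol·K))
T = PV/(nR) = 2.8×31.8/(2.4×0.08206)
= 89.04/0.196944
= 452.11 K

452.11 K


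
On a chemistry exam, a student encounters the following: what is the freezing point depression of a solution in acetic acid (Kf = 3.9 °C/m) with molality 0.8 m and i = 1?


ΔTf = Kf × m × i
= 3.9 × 0.8 × 1
= 3.12 °C

3.12 °C


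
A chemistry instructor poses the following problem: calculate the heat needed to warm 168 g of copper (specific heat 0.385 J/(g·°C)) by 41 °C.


q = mcΔT = 168 × 0.385 × 41
= 2651.88 J

2651.88 J


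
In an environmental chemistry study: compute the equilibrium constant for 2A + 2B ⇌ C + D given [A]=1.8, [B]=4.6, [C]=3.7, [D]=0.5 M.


Kc = [C][D]/([A]^2[B]^2)
= (3.7^1 × 0.5^1)/(1.8^2 × 4.6^2)
= 1.85/68.5584
= 0.02698

0.02698


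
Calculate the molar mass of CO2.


M(CO2) = 1×12.01 + 2×16.0
= 12.01 + 32.0
= 44.01 g/mol

44.01 g/mol


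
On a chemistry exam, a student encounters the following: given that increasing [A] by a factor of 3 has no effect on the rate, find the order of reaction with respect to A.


rate ∝ [A]^n
rate ∝ [A]^0
Order in A: 0

0


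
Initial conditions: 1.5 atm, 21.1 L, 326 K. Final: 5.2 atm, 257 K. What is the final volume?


P1V1/T1 = P2V2/T2
V2 = P1V1T2/(T1P2)
= 1.5×21.1×257/(326×5.2)
= 4.798 L

4.798 L


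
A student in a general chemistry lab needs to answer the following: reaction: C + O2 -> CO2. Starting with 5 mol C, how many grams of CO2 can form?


Mole ratio CO2:C = 1:1
n(CO2) = 5 × 1/1 = 5.000 mol
mass = 5.000 × 44.01 = 220.05 g

220.05 g


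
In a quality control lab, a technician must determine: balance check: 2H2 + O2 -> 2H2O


Equation: 2H2 + O2 -> 2H2O
Check atoms: H: 4=4, O: 2=2
Balanced

Yes, balanced


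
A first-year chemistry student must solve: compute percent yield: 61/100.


% yield = actual/theoretical × 100
= 61/100 × 100
= 61.0%

61.0%


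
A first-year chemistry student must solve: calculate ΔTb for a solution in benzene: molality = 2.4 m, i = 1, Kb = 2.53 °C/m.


ΔTb = Kb × m × i
= 2.53 × 2.4 × 1
= 6.072 °C

6.072 °C


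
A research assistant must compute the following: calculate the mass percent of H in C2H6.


M(C2H6) = 2×12.01 + 6×1.008 = 30.068 g/mol
Mass of H = 6 × 1.008 = 6.048 g/mol
% H = 6.048/30.068 × 100 = 20.11%

20.11%


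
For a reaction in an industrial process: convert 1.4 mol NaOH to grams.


M(NaOH) = 40.0 g/mol
mass = n × M = 1.4 × 40.0 = 56.00 g

56.00 g


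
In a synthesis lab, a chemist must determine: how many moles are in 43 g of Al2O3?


M(Al2O3) = 101.96 g/mol
n = mass/M = 43/101.96 = 0.4217 mol

0.4217 mol


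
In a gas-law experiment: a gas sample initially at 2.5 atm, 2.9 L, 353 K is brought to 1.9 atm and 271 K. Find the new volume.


P1V1/T1 = P2V2/T2
V2 = P1V1T2/(T1P2)
= 2.5×2.9×271/(353×1.9)
= 2.929 L

2.929 L


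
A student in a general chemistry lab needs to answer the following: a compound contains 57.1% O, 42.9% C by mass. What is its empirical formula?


Assume 100 g sample. Moles of each element:
  O: 57.1/16.0 = 3.569 mol
  C: 42.9/12.01 = 3.572 mol
Divide by smallest (3.569):
  O: 3.569/3.569 = 1.0
  C: 3.572/3.569 = 1.0
Empirical formula: CO

CO


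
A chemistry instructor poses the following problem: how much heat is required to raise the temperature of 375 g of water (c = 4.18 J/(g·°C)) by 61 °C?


q = mcΔT = 375 × 4.18 × 61
= 95617.50 J

95617.50 J


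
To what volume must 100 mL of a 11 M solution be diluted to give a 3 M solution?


C1V1 = C2V2
11 × 100 = 3 × V2
V2 = 1100/3 = 366.67 mL

366.67 mL


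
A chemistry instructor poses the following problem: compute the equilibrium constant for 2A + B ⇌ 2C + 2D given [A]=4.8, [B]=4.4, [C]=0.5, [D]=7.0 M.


Kc = [C]^2[D]^2/([A]^2[B])
= (0.5^2 × 7.0^2)/(4.8^2 × 4.4^1)
= 12.25/101.376
= 0.1208

0.1208


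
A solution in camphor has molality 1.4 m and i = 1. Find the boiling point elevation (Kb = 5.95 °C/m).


ΔTb = Kb × m × i
= 5.95 × 1.4 × 1
= 8.33 °C

8.33 °C


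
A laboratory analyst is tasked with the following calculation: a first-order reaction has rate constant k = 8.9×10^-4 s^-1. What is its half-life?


t½ = ln2/k = 0.693147/(8.9×10^-4 s^-1)
= 778.8 s

778.8 s


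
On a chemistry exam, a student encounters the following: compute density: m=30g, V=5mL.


ρ = mass/volume
= 30/5
= 6.0 g/mL

6.0 g/mL


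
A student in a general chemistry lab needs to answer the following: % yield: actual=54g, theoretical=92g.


% yield = actual/theoretical × 100
= 54/92 × 100
= 58.7%

58.7%


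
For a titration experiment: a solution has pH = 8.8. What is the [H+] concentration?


[H+] = 10^(-pH) = 10^(-8.8)
= 1.58×10^-9 M

1.58×10^-9 M


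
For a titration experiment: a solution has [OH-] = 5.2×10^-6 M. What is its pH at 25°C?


pOH = -log10([OH-]) = -log10(5.2×10^-6)
= 6 - log10(5.2) = 5.28
pH = 14 - pOH = 14 - 5.28 = 8.72

8.72


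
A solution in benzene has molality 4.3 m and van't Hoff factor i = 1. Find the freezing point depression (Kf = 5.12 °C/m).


ΔTf = Kf × m × i
= 5.12 × 4.3 × 1
= 22.016 °C

22.016 °C


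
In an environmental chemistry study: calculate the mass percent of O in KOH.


M(KOH) = 1×39.1 + 1×16.0 + 1×1.008 = 56.108 g/mol
Mass of O = 1 × 16.0 = 16.00 g/mol
% O = 16.00/56.108 × 100 = 28.52%

28.52%


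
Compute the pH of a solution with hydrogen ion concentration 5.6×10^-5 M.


pH = -log10([H+]) = -log10(5.6×10^-5)
= 5 - log10(5.6)
= 5 - 0.75
= 4.25

4.25


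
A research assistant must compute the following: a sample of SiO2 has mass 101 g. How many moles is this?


M(SiO2) = 60.09 g/mol
n = mass/M = 101/60.09 = 1.6808 mol

1.6808 mol


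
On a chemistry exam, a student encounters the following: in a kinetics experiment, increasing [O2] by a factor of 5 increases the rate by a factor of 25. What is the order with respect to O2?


rate ∝ [O2]^n
5^n = 25 → n = 2
Order in O2: 2

2


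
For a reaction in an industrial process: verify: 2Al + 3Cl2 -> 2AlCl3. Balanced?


Equation: 2Al + 3Cl2 -> 2AlCl3
Check atoms: Al: 2=2, Cl: 6=6
Balanced

Yes, balanced


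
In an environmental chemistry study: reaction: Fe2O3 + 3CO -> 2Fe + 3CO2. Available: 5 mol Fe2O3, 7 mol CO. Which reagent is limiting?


Mole ratio available / coefficient:
  Fe2O3: 5/1 = 5.000
  CO: 7/3 = 2.333
Smaller ratio is limiting.

CO


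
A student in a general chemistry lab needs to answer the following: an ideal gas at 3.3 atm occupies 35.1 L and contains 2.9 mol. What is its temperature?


PV = nRT  (R = 0.08206 L·atm/(mol·K))
T = PV/(nR) = 3.3×35.1/(2.9×0.08206)
= 115.83/0.237974
= 486.73 K

486.73 K


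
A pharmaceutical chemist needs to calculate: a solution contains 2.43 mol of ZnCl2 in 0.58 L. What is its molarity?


M = n/V = 2.43/0.58 = 4.190 mol/L

4.190 M


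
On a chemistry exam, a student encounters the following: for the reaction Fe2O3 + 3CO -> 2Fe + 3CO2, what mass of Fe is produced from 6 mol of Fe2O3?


Mole ratio Fe:Fe2O3 = 2:1
n(Fe) = 6 × 2/1 = 12.000 mol
mass = 12.000 × 55.85 = 670.2 g

670.2 g


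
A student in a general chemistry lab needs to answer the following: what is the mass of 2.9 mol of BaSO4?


M(BaSO4) = 233.4 g/mol
mass = n × M = 2.9 × 233.4 = 676.86 g

676.86 g


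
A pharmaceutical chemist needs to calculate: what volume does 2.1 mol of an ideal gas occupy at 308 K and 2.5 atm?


PV = nRT  (R = 0.08206 L·atm/(mol·K))
V = nRT/P = 2.1×0.08206×308/2.5
= 21.231 L

21.231 L


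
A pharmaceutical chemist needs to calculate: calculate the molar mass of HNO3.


M(HNO3) = 1×1.008 + 1×14.01 + 3×16.0
= 1.01 + 14.01 + 48.0
= 63.02 g/mol

63.02 g/mol


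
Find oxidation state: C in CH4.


x + 4(+1) = 0, so x = -4
Oxidation number: -4

-4


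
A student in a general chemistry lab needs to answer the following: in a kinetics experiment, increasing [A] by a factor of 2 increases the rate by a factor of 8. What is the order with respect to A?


rate ∝ [A]^n
2^n = 8 → n = 3
Order in A: 3

3


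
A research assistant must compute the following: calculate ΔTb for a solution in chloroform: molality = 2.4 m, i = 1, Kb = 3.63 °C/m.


ΔTb = Kb × m × i
= 3.63 × 2.4 × 1
= 8.712 °C

8.712 °C


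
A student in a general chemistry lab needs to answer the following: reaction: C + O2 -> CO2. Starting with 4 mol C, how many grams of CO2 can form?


Mole ratio CO2:C = 1:1
n(CO2) = 4 × 1/1 = 4.000 mol
mass = 4.000 × 44.01 = 176.04 g

176.04 g


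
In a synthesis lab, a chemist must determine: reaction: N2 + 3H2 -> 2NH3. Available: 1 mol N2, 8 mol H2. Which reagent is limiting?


Mole ratio available / coefficient:
  N2: 1/1 = 1.000
  H2: 8/3 = 2.667
Smaller ratio is limiting.

N2


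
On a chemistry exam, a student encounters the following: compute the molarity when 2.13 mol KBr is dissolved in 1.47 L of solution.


M = n/V = 2.13/1.47 = 1.449 mol/L

1.449 M


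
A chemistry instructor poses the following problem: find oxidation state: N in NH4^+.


x + 4(+1) = +1, so x = -3
Oxidation number: -3

-3


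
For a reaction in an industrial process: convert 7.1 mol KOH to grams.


M(KOH) = 56.11 g/mol
mass = n × M = 7.1 × 56.11 = 398.38 g

398.38 g


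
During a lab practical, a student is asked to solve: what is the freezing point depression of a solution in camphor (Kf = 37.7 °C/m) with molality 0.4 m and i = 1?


ΔTf = Kf × m × i
= 37.7 × 0.4 × 1
= 15.08 °C

15.08 °C


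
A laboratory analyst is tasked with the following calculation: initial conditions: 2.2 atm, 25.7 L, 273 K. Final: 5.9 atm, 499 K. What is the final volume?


P1V1/T1 = P2V2/T2
V2 = P1V1T2/(T1P2)
= 2.2×25.7×499/(273×5.9)
= 17.516 L

17.516 L


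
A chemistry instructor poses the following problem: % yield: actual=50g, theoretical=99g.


% yield = actual/theoretical × 100
= 50/99 × 100
= 50.51%

50.51%


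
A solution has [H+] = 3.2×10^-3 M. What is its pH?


pH = -log10([H+]) = -log10(3.2×10^-3)
= 3 - log10(3.2)
= 3 - 0.51
= 2.49

2.49


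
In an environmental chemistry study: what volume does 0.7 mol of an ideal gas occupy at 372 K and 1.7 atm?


PV = nRT  (R = 0.08206 L·atm/(mol·K))
V = nRT/P = 0.7×0.08206×372/1.7
= 12.57 L

12.57 L


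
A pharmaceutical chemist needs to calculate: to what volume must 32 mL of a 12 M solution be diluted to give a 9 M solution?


C1V1 = C2V2
12 × 32 = 9 × V2
V2 = 384/9 = 42.67 mL

42.67 mL


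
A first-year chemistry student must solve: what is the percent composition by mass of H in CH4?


M(CH4) = 1×12.01 + 4×1.008 = 16.042 g/mol
Mass of H = 4 × 1.008 = 4.032 g/mol
% H = 4.032/16.042 × 100 = 25.13%

25.13%


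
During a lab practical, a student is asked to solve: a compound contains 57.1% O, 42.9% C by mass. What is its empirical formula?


Assume 100 g sample. Moles of each element:
  O: 57.1/16.0 = 3.569 mol
  C: 42.9/12.01 = 3.572 mol
Divide by smallest (3.569):
  O: 3.569/3.569 = 1.0
  C: 3.572/3.569 = 1.0
Empirical formula: CO

CO


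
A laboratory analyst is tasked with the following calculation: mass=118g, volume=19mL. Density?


ρ = mass/volume
= 118/19
= 6.211 g/mL

6.211 g/mL


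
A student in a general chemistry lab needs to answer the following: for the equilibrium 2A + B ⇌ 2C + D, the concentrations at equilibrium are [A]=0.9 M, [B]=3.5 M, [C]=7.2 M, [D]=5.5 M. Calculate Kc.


Kc = [C]^2[D]/([A]^2[B])
= (7.2^2 × 5.5^1)/(0.9^2 × 3.5^1)
= 285.12/2.835
= 100.6

100.6


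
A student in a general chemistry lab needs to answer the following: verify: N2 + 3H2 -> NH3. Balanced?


Equation: N2 + 3H2 -> NH3
Check atoms: H: 6≠3, N: 2≠1
Not balanced

No, not balanced


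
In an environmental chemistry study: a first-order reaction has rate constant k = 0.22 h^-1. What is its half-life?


t½ = ln2/k = 0.693147/(0.22 h^-1)
= 3.151 h

3.151 h


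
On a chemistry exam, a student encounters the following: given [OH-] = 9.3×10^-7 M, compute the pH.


pOH = -log10([OH-]) = -log10(9.3×10^-7)
= 7 - log10(9.3) = 6.03
pH = 14 - pOH = 14 - 6.03 = 7.97

7.97


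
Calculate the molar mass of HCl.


M(HCl) = 1×1.008 + 1×35.45
= 1.01 + 35.45
= 36.46 g/mol

36.46 g/mol


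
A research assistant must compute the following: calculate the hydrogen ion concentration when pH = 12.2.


[H+] = 10^(-pH) = 10^(-12.2)
= 6.31×10^-13 M

6.31×10^-13 M


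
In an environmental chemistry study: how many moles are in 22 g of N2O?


M(N2O) = 44.02 g/mol
n = mass/M = 22/44.02 = 0.4998 mol

0.4998 mol


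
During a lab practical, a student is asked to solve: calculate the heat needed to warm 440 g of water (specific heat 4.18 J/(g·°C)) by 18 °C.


q = mcΔT = 440 × 4.18 × 18
= 33105.60 J

33105.60 J


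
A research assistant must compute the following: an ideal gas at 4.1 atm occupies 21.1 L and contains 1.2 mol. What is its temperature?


PV = nRT  (R = 0.08206 L·atm/(mol·K))
T = PV/(nR) = 4.1×21.1/(1.2×0.08206)
= 86.51/0.098472
= 878.52 K

878.52 K


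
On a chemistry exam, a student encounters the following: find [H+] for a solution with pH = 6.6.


[H+] = 10^(-pH) = 10^(-6.6)
= 2.51×10^-7 M

2.51×10^-7 M


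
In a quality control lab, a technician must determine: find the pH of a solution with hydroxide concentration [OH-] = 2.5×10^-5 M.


pOH = -log10([OH-]) = -log10(2.5×10^-5)
= 5 - log10(2.5) = 4.6
pH = 14 - pOH = 14 - 4.6 = 9.4

9.4


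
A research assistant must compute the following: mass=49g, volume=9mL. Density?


ρ = mass/volume
= 49/9
= 5.444 g/mL

5.444 g/mL


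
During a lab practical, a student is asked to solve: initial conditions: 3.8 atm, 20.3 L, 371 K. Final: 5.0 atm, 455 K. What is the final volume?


P1V1/T1 = P2V2/T2
V2 = P1V1T2/(T1P2)
= 3.8×20.3×455/(371×5.0)
= 18.921 L

18.921 L


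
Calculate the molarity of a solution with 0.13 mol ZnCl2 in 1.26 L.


M = n/V = 0.13/1.26 = 0.103 mol/L

0.103 M


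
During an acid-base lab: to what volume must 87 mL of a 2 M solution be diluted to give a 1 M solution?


C1V1 = C2V2
2 × 87 = 1 × V2
V2 = 174/1 = 174.0 mL

174.0 mL


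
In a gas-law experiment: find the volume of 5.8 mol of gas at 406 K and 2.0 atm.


PV = nRT  (R = 0.08206 L·atm/(mol·K))
V = nRT/P = 5.8×0.08206×406/2.0
= 96.617 L

96.617 L


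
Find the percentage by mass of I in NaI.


M(NaI) = 1×22.99 + 1×126.9 = 149.89 g/mol
Mass of I = 1 × 126.9 = 126.90 g/mol
% I = 126.90/149.89 × 100 = 84.66%

84.66%


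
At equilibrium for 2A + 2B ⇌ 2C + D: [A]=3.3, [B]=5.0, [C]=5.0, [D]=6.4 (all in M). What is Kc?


Kc = [C]^2[D]/([A]^2[B]^2)
= (5.0^2 × 6.4^1)/(3.3^2 × 5.0^2)
= 160/272.25
= 0.5877

0.5877


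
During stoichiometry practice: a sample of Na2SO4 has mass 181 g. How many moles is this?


M(Na2SO4) = 142.05 g/mol
n = mass/M = 181/142.05 = 1.2742 mol

1.2742 mol


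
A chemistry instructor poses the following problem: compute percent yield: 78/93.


% yield = actual/theoretical × 100
= 78/93 × 100
= 83.87%

83.87%


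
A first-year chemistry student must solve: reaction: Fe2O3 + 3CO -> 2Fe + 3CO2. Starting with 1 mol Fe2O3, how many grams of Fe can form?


Mole ratio Fe:Fe2O3 = 2:1
n(Fe) = 1 × 2/1 = 2.000 mol
mass = 2.000 × 55.85 = 111.7 g

111.7 g


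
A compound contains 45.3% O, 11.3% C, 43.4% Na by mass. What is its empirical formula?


Assume 100 g sample. Moles of each element:
  O: 45.3/16.0 = 2.831 mol
  C: 11.3/12.01 = 0.941 mol
  Na: 43.4/22.99 = 1.888 mol
Divide by smallest (0.941):
  O: 2.831/0.941 = 3.01
  C: 0.941/0.941 = 1.0
  Na: 1.888/0.941 = 2.01
Empirical formula: Na2CO3

Na2CO3


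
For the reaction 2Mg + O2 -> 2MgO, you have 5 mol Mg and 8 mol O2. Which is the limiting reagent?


Mole ratio available / coefficient:
  Mg: 5/2 = 2.500
  O2: 8/1 = 8.000
Smaller ratio is limiting.

Mg


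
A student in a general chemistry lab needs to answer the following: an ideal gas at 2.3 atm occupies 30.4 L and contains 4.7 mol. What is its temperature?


PV = nRT  (R = 0.08206 L·atm/(mol·K))
T = PV/(nR) = 2.3×30.4/(4.7×0.08206)
= 69.92/0.385682
= 181.29 K

181.29 K


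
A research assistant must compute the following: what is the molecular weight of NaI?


M(NaI) = 1×22.99 + 1×126.9
= 22.99 + 126.9
= 149.89 g/mol

149.89 g/mol


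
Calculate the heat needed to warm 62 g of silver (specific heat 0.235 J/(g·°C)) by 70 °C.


q = mcΔT = 62 × 0.235 × 70
= 1019.90 J

1019.90 J


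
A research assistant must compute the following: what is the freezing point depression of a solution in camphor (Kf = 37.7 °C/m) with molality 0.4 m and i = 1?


ΔTf = Kf × m × i
= 37.7 × 0.4 × 1
= 15.08 °C

15.08 °C


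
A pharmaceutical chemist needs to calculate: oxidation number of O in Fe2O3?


O is usually -2
Oxidation number: -2

-2


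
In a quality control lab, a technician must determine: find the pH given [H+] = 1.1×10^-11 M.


pH = -log10([H+]) = -log10(1.1×10^-11)
= 11 - log10(1.1)
= 11 - 0.04
= 10.96

10.96


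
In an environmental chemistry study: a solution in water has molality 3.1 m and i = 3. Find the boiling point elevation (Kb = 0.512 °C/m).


ΔTb = Kb × m × i
= 0.512 × 3.1 × 3
= 4.7616 °C

4.7616 °C


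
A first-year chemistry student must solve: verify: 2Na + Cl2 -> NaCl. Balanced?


Equation: 2Na + Cl2 -> NaCl
Check atoms: Cl: 2≠1, Na: 2≠1
Not balanced

No, not balanced


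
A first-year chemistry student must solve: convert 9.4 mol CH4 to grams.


M(CH4) = 16.04 g/mol
mass = n × M = 9.4 × 16.04 = 150.78 g

150.78 g


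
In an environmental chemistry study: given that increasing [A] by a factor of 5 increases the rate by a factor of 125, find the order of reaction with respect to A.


rate ∝ [A]^n
5^n = 125 → n = 3
Order in A: 3

3


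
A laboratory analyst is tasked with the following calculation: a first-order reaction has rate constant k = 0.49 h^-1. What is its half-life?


t½ = ln2/k = 0.693147/(0.49 h^-1)
= 1.415 h

1.415 h


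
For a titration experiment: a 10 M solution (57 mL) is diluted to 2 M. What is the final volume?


C1V1 = C2V2
10 × 57 = 2 × V2
V2 = 570/2 = 285.0 mL

285.0 mL


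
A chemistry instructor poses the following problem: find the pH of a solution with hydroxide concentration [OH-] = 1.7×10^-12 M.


pOH = -log10([OH-]) = -log10(1.7×10^-12)
= 12 - log10(1.7) = 11.77
pH = 14 - pOH = 14 - 11.77 = 2.23

2.23


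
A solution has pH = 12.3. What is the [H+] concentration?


[H+] = 10^(-pH) = 10^(-12.3)
= 5.01×10^-13 M

5.01×10^-13 M


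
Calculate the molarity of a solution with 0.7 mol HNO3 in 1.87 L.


M = n/V = 0.7/1.87 = 0.374 mol/L

0.374 M


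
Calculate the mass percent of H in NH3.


M(NH3) = 1×14.01 + 3×1.008 = 17.034 g/mol
Mass of H = 3 × 1.008 = 3.024 g/mol
% H = 3.024/17.034 × 100 = 17.75%

17.75%


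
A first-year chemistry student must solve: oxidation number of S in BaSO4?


(+2) + x + 4(-2) = 0, so x = +6
Oxidation number: +6

+6


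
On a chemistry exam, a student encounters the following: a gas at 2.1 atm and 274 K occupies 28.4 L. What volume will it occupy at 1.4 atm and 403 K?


P1V1/T1 = P2V2/T2
V2 = P1V1T2/(T1P2)
= 2.1×28.4×403/(274×1.4)
= 62.656 L

62.656 L


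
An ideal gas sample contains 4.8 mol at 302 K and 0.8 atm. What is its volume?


PV = nRT  (R = 0.08206 L·atm/(mol·K))
V = nRT/P = 4.8×0.08206×302/0.8
= 148.693 L

148.693 L


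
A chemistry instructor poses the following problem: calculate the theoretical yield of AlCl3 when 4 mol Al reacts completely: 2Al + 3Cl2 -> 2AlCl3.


Mole ratio AlCl3:Al = 2:2
n(AlCl3) = 4 × 2/2 = 4.000 mol
mass = 4.000 × 133.33 = 533.32 g

533.32 g


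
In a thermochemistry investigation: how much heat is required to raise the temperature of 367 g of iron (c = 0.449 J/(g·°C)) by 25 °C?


q = mcΔT = 367 × 0.449 × 25
= 4119.58 J

4119.58 J


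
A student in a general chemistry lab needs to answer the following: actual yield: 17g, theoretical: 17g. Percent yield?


% yield = actual/theoretical × 100
= 17/17 × 100
= 100.0%

100.0%


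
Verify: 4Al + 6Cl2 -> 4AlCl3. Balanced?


Equation: 4Al + 6Cl2 -> 4AlCl3
Check atoms: Al: 4=4, Cl: 12=12
Balanced

Yes, balanced


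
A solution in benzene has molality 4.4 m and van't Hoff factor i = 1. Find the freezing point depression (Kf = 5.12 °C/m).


ΔTf = Kf × m × i
= 5.12 × 4.4 × 1
= 22.528 °C

22.528 °C


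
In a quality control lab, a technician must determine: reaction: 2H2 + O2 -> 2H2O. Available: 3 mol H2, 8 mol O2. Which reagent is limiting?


Mole ratio available / coefficient:
  H2: 3/2 = 1.500
  O2: 8/1 = 8.000
Smaller ratio is limiting.

H2


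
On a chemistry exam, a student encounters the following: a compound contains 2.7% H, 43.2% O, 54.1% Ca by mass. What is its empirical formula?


Assume 100 g sample. Moles of each element:
  H: 2.7/1.008 = 2.679 mol
  O: 43.2/16.0 = 2.7 mol
  Ca: 54.1/40.08 = 1.35 mol
Divide by smallest (1.35):
  H: 2.679/1.35 = 1.98
  O: 2.7/1.35 = 2.0
  Ca: 1.35/1.35 = 1.0
Empirical formula: CaO2H2

CaO2H2


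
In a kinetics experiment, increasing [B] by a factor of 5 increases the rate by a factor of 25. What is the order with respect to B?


rate ∝ [B]^n
5^n = 25 → n = 2
Order in B: 2

2


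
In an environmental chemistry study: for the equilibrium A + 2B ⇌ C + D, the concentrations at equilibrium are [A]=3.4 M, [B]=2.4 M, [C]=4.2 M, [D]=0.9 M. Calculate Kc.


Kc = [C][D]/([A][B]^2)
= (4.2^1 × 0.9^1)/(3.4^1 × 2.4^2)
= 3.78/19.584
= 0.1930

0.1930


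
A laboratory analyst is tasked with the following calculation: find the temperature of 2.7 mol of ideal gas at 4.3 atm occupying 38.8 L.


PV = nRT  (R = 0.08206 L·atm/(mol·K))
T = PV/(nR) = 4.3×38.8/(2.7×0.08206)
= 166.84/0.221562
= 753.02 K

753.02 K


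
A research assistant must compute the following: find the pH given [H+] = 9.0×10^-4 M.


pH = -log10([H+]) = -log10(9.0×10^-4)
= 4 - log10(9.0)
= 4 - 0.95
= 3.05

3.05


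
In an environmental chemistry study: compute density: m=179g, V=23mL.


ρ = mass/volume
= 179/23
= 7.783 g/mL

7.783 g/mL
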